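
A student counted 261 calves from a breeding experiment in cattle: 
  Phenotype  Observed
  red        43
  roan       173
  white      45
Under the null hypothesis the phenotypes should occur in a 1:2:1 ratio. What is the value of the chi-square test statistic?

27.713

The 1:2:1 ratio has 4 parts, so with N = 261 the expected counts are:
  red: 261 × 1/4 = 65.25
  roan: 261 × 2/4 = 130.5
  white: 261 × 1/4 = 65.25
χ² = Σ (O − E)² / E
  red: (43 − 65.25)² / 65.25 = 7.5872
  roan: (173 − 130.5)² / 130.5 = 13.8410
  white: (45 − 65.25)² / 65.25 = 6.2845
χ² = 7.5872 + 13.8410 + 6.2845 = 27.7127 ≈ 27.713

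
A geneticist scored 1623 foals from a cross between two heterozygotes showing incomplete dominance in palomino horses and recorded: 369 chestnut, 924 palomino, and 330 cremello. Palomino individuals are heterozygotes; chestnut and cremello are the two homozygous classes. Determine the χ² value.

With incomplete dominance, a heterozygote × heterozygote cross gives a 1:2:1 phenotypic ratio.
Expected counts for N = 1623 under a 1:2:1 ratio (total parts = 4):
  chestnut: 1623 × 1/4 = 405.75
  palomino: 1623 × 2/4 = 811.5
  cremello: 1623 × 1/4 = 405.75
χ² = Σ (O − E)² / E
  chestnut: (369 − 405.75)² / 405.75 = 3.3286
  palomino: (924 − 811.5)² / 811.5 = 15.5961
  cremello: (330 − 405.75)² / 405.75 = 14.1419
χ² = 3.3286 + 15.5961 + 14.1419 = 33.0666 ≈ 33.067

33.067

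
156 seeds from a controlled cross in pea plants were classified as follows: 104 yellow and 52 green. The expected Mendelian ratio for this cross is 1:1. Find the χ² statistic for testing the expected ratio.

Total ratio parts = 2. Expected numbers out of 156:
  yellow: 156 × 1/2 = 78
  green: 156 × 1/2 = 78
χ² = Σ (O − E)² / E
  yellow: (104 − 78)² / 78 = 8.6667
  green: (52 − 78)² / 78 = 8.6667
χ² = 8.6667 + 8.6667 = 17.3334 ≈ 17.333

17.333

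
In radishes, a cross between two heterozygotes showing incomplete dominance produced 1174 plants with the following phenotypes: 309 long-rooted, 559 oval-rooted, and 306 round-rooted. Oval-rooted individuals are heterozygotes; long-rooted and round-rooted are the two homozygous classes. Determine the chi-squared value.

With incomplete dominance, a heterozygote × heterozygote cross gives a 1:2:1 phenotypic ratio.
Total ratio parts = 4. Expected numbers out of 1174:
  long-rooted: 1174 × 1/4 = 293.5
  oval-rooted: 1174 × 2/4 = 587
  round-rooted: 1174 × 1/4 = 293.5
χ² = Σ (O − E)² / E
  long-rooted: (309 − 293.5)² / 293.5 = 0.8186
  oval-rooted: (559 − 587)² / 587 = 1.3356
  round-rooted: (306 − 293.5)² / 293.5 = 0.5324
χ² = 0.8186 + 1.3356 + 0.5324 = 2.6866 ≈ 2.687

2.687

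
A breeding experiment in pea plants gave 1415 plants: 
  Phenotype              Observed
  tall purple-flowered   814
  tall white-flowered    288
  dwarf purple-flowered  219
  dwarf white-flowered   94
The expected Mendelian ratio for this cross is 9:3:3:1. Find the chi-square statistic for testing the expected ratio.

Under the 9:3:3:1 hypothesis (Σ ratio = 16, N = 1415):
  tall purple-flowered: 1415 × 9/16 = 795.9375
  tall white-flowered: 1415 × 3/16 = 265.3125
  dwarf purple-flowered: 1415 × 3/16 = 265.3125
  dwarf white-flowered: 1415 × 1/16 = 88.4375
χ² = Σ (O − E)² / E
  tall purple-flowered: (814 − 795.9375)² / 795.9375 = 0.4099
  tall white-flowered: (288 − 265.3125)² / 265.3125 = 1.9401
  dwarf purple-flowered: (219 − 265.3125)² / 265.3125 = 8.0842
  dwarf white-flowered: (94 − 88.4375)² / 88.4375 = 0.3499
χ² = 0.4099 + 1.9401 + 8.0842 + 0.3499 = 10.7841 ≈ 10.784

10.784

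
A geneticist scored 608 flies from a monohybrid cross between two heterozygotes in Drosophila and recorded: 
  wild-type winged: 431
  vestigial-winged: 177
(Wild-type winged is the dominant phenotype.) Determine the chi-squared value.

For a monohybrid cross between heterozygotes with complete dominance, the expected phenotypic ratio is 3:1.
Expected counts for N = 608 under a 3:1 ratio (total parts = 4):
  wild-type winged: 608 × 3/4 = 456
  vestigial-winged: 608 × 1/4 = 152
χ² = Σ (O − E)² / E
  wild-type winged: (431 − 456)² / 456 = 1.3706
  vestigial-winged: (177 − 152)² / 152 = 4.1118
χ² = 1.3706 + 4.1118 = 5.4824 ≈ 5.482

5.482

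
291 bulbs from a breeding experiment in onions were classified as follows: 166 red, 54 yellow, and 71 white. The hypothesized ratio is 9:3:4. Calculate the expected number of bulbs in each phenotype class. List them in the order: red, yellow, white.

The 9:3:4 ratio has 16 parts, so with N = 291 the expected counts are:
  red: 291 × 9/16 = 163.6875
  yellow: 291 × 3/16 = 54.5625
  white: 291 × 4/16 = 72.75

163.6875, 54.5625, 72.75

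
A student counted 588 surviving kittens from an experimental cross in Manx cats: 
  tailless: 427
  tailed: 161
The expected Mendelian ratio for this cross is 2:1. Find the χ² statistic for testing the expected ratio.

9.375

Under the 2:1 hypothesis (Σ ratio = 3, N = 588):
  tailless: 588 × 2/3 = 392
  tailed: 588 × 1/3 = 196
χ² = Σ (O − E)² / E
  tailless: (427 − 392)² / 392 = 3.1250
  tailed: (161 − 196)² / 196 = 6.2500
χ² = 3.1250 + 6.2500 = 9.375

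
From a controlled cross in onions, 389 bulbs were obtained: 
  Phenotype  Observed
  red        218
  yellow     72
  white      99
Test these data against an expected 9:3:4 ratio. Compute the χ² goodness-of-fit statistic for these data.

0.047

Under the 9:3:4 hypothesis (Σ ratio = 16, N = 389):
  red: 389 × 9/16 = 218.8125
  yellow: 389 × 3/16 = 72.9375
  white: 389 × 4/16 = 97.25
χ² = Σ (O − E)² / E
  red: (218 − 218.8125)² / 218.8125 = 0.0030
  yellow: (72 − 72.9375)² / 72.9375 = 0.0121
  white: (99 − 97.25)² / 97.25 = 0.0315
χ² = 0.0030 + 0.0121 + 0.0315 = 0.0466 ≈ 0.047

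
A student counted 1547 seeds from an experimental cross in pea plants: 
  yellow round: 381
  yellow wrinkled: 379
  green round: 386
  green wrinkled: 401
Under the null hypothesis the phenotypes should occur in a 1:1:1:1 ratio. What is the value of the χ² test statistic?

The 1:1:1:1 ratio has 4 parts, so with N = 1547 the expected counts are:
  yellow round: 1547 × 1/4 = 386.75
  yellow wrinkled: 1547 × 1/4 = 386.75
  green round: 1547 × 1/4 = 386.75
  green wrinkled: 1547 × 1/4 = 386.75
χ² = Σ (O − E)² / E
  yellow round: (381 − 386.75)² / 386.75 = 0.0855
  yellow wrinkled: (379 − 386.75)² / 386.75 = 0.1553
  green round: (386 − 386.75)² / 386.75 = 0.0015
  green wrinkled: (401 − 386.75)² / 386.75 = 0.5250
χ² = 0.0855 + 0.1553 + 0.0015 + 0.5250 = 0.7673 ≈ 0.767

0.767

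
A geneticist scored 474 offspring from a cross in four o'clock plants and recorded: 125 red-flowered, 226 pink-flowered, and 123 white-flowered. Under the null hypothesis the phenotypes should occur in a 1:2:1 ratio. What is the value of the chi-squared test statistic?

1.038

Expected counts for N = 474 under a 1:2:1 ratio (total parts = 4):
  red-flowered: 474 × 1/4 = 118.5
  pink-flowered: 474 × 2/4 = 237
  white-flowered: 474 × 1/4 = 118.5
χ² = Σ (O − E)² / E
  red-flowered: (125 − 118.5)² / 118.5 = 0.3565
  pink-flowered: (226 − 237)² / 237 = 0.5105
  white-flowered: (123 − 118.5)² / 118.5 = 0.1709
χ² = 0.3565 + 0.5105 + 0.1709 = 1.0379 ≈ 1.038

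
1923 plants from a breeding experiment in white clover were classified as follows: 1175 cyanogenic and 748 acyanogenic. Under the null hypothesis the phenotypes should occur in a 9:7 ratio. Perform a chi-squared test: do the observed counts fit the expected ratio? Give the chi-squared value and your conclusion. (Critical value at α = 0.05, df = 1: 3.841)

18.399; not consistent

The 9:7 ratio has 16 parts, so with N = 1923 the expected counts are:
  cyanogenic: 1923 × 9/16 = 1081.6875
  acyanogenic: 1923 × 7/16 = 841.3125
χ² = Σ (O − E)² / E
  cyanogenic: (1175 − 1081.6875)² / 1081.6875 = 8.0497
  acyanogenic: (748 − 841.3125)² / 841.3125 = 10.3496
χ² = 8.0497 + 10.3496 = 18.3993 ≈ 18.399
Degrees of freedom = 2 − 1 = 1; critical value at α = 0.05 is 3.841.
Since 18.399 > 3.841, we reject the null hypothesis — the data do not fit the 9:7 ratio.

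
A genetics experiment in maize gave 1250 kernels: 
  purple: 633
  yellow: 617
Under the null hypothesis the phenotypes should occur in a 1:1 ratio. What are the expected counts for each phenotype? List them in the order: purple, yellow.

625, 625

Expected counts for N = 1250 under a 1:1 ratio (total parts = 2):
  purple: 1250 × 1/2 = 625
  yellow: 1250 × 1/2 = 625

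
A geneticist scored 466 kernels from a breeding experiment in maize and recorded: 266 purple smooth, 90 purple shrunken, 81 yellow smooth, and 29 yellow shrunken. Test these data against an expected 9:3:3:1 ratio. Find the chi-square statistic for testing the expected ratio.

0.602

Expected counts for N = 466 under a 9:3:3:1 ratio (total parts = 16):
  purple smooth: 466 × 9/16 = 262.125
  purple shrunken: 466 × 3/16 = 87.375
  yellow smooth: 466 × 3/16 = 87.375
  yellow shrunken: 466 × 1/16 = 29.125
χ² = Σ (O − E)² / E
  purple smooth: (266 − 262.125)² / 262.125 = 0.0573
  purple shrunken: (90 − 87.375)² / 87.375 = 0.0789
  yellow smooth: (81 − 87.375)² / 87.375 = 0.4651
  yellow shrunken: (29 − 29.125)² / 29.125 = 0.0005
χ² = 0.0573 + 0.0789 + 0.4651 + 0.0005 = 0.6018 ≈ 0.602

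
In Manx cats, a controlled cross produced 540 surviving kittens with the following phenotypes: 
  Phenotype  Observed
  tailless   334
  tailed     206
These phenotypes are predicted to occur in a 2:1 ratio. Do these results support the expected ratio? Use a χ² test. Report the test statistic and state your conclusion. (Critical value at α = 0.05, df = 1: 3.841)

The 2:1 ratio has 3 parts, so with N = 540 the expected counts are:
  tailless: 540 × 2/3 = 360
  tailed: 540 × 1/3 = 180
χ² = Σ (O − E)² / E
  tailless: (334 − 360)² / 360 = 1.8778
  tailed: (206 − 180)² / 180 = 3.7556
χ² = 1.8778 + 3.7556 = 5.6334 ≈ 5.633
Degrees of freedom = 2 − 1 = 1; critical value at α = 0.05 is 3.841.
Since 5.633 > 3.841, we reject the null hypothesis — the data do not fit the 2:1 ratio.

5.633; not consistent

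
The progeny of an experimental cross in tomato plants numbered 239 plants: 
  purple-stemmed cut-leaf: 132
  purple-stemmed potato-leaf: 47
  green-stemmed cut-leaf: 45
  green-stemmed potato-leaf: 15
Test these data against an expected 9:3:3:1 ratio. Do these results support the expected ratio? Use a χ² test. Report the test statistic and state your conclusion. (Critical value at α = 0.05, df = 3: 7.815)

The 9:3:3:1 ratio has 16 parts, so with N = 239 the expected counts are:
  purple-stemmed cut-leaf: 239 × 9/16 = 134.4375
  purple-stemmed potato-leaf: 239 × 3/16 = 44.8125
  green-stemmed cut-leaf: 239 × 3/16 = 44.8125
  green-stemmed potato-leaf: 239 × 1/16 = 14.9375
χ² = Σ (O − E)² / E
  purple-stemmed cut-leaf: (132 − 134.4375)² / 134.4375 = 0.0442
  purple-stemmed potato-leaf: (47 − 44.8125)² / 44.8125 = 0.1068
  green-stemmed cut-leaf: (45 − 44.8125)² / 44.8125 = 0.0008
  green-stemmed potato-leaf: (15 − 14.9375)² / 14.9375 = 0.0003
χ² = 0.0442 + 0.1068 + 0.0008 + 0.0003 = 0.1521 ≈ 0.152
Degrees of freedom = 4 − 1 = 3; critical value at α = 0.05 is 7.815.
Since 0.152 < 7.815, we fail to reject the null hypothesis — the data are consistent with the 9:3:3:1 ratio.

0.152; consistent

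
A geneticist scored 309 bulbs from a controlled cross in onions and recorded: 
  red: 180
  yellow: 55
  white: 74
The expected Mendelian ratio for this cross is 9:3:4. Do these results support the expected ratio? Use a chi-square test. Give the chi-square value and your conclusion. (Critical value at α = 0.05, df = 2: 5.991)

Expected counts for N = 309 under a 9:3:4 ratio (total parts = 16):
  red: 309 × 9/16 = 173.8125
  yellow: 309 × 3/16 = 57.9375
  white: 309 × 4/16 = 77.25
χ² = Σ (O − E)² / E
  red: (180 − 173.8125)² / 173.8125 = 0.2203
  yellow: (55 − 57.9375)² / 57.9375 = 0.1489
  white: (74 − 77.25)² / 77.25 = 0.1367
χ² = 0.2203 + 0.1489 + 0.1367 = 0.5059 ≈ 0.506
Degrees of freedom = 3 − 1 = 2; critical value at α = 0.05 is 5.991.
Since 0.506 < 5.991, we fail to reject the null hypothesis — the data are consistent with the 9:3:4 ratio.

0.506; consistent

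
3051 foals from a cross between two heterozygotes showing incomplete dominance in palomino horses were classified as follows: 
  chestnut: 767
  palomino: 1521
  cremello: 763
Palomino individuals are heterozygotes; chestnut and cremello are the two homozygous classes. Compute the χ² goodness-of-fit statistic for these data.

0.037

With incomplete dominance, a heterozygote × heterozygote cross gives a 1:2:1 phenotypic ratio.
Under the 1:2:1 hypothesis (Σ ratio = 4, N = 3051):
  chestnut: 3051 × 1/4 = 762.75
  palomino: 3051 × 2/4 = 1525.5
  cremello: 3051 × 1/4 = 762.75
χ² = Σ (O − E)² / E
  chestnut: (767 − 762.75)² / 762.75 = 0.0237
  palomino: (1521 − 1525.5)² / 1525.5 = 0.0133
  cremello: (763 − 762.75)² / 762.75 = 0.0001
χ² = 0.0237 + 0.0133 + 0.0001 = 0.0371 ≈ 0.037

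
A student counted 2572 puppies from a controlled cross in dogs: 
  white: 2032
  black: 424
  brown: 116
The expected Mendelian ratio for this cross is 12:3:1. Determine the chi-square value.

The 12:3:1 ratio has 16 parts, so with N = 2572 the expected counts are:
  white: 2572 × 12/16 = 1929
  black: 2572 × 3/16 = 482.25
  brown: 2572 × 1/16 = 160.75
χ² = Σ (O − E)² / E
  white: (2032 − 1929)² / 1929 = 5.4997
  black: (424 − 482.25)² / 482.25 = 7.0359
  brown: (116 − 160.75)² / 160.75 = 12.4576
χ² = 5.4997 + 7.0359 + 12.4576 = 24.9932 ≈ 24.993

24.993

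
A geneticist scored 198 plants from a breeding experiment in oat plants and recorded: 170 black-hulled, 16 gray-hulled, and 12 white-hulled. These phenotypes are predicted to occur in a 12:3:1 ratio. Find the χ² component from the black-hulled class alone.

3.113

Total ratio parts = 16. Expected numbers out of 198:
  black-hulled: 198 × 12/16 = 148.5
  gray-hulled: 198 × 3/16 = 37.125
  white-hulled: 198 × 1/16 = 12.375
Contribution of black-hulled: (170 − 148.5)² / 148.5 = 3.1128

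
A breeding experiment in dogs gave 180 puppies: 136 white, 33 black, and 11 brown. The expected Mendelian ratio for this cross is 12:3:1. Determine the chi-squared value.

0.030

Under the 12:3:1 hypothesis (Σ ratio = 16, N = 180):
  white: 180 × 12/16 = 135
  black: 180 × 3/16 = 33.75
  brown: 180 × 1/16 = 11.25
χ² = Σ (O − E)² / E
  white: (136 − 135)² / 135 = 0.0074
  black: (33 − 33.75)² / 33.75 = 0.0167
  brown: (11 − 11.25)² / 11.25 = 0.0056
χ² = 0.0074 + 0.0167 + 0.0056 = 0.0297 ≈ 0.030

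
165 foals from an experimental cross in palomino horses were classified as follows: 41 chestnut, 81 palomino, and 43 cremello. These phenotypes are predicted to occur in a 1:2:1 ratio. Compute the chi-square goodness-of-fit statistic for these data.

0.103

Under the 1:2:1 hypothesis (Σ ratio = 4, N = 165):
  chestnut: 165 × 1/4 = 41.25
  palomino: 165 × 2/4 = 82.5
  cremello: 165 × 1/4 = 41.25
χ² = Σ (O − E)² / E
  chestnut: (41 − 41.25)² / 41.25 = 0.0015
  palomino: (81 − 82.5)² / 82.5 = 0.0273
  cremello: (43 − 41.25)² / 41.25 = 0.0742
χ² = 0.0015 + 0.0273 + 0.0742 = 0.103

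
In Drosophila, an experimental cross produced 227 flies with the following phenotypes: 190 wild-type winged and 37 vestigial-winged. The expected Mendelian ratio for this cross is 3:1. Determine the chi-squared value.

Expected counts for N = 227 under a 3:1 ratio (total parts = 4):
  wild-type winged: 227 × 3/4 = 170.25
  vestigial-winged: 227 × 1/4 = 56.75
χ² = Σ (O − E)² / E
  wild-type winged: (190 − 170.25)² / 170.25 = 2.2911
  vestigial-winged: (37 − 56.75)² / 56.75 = 6.8733
χ² = 2.2911 + 6.8733 = 9.1644 ≈ 9.164

9.164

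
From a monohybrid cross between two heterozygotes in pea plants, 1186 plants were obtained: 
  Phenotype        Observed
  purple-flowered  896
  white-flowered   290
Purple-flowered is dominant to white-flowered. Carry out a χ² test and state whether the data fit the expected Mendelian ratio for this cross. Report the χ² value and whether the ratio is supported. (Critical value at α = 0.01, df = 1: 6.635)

For a monohybrid cross between heterozygotes with complete dominance, the expected phenotypic ratio is 3:1.
Total ratio parts = 4. Expected numbers out of 1186:
  purple-flowered: 1186 × 3/4 = 889.5
  white-flowered: 1186 × 1/4 = 296.5
χ² = Σ (O − E)² / E
  purple-flowered: (896 − 889.5)² / 889.5 = 0.0475
  white-flowered: (290 − 296.5)² / 296.5 = 0.1425
χ² = 0.0475 + 0.1425 = 0.190
Degrees of freedom = 2 − 1 = 1; critical value at α = 0.01 is 6.635.
Since 0.190 < 6.635, we fail to reject the null hypothesis — the data are consistent with the 3:1 ratio.

0.190; consistent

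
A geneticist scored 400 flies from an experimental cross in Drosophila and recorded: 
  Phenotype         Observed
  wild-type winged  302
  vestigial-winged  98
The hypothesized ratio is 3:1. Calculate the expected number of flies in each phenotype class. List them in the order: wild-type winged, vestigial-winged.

The 3:1 ratio has 4 parts, so with N = 400 the expected counts are:
  wild-type winged: 400 × 3/4 = 300
  vestigial-winged: 400 × 1/4 = 100

300, 100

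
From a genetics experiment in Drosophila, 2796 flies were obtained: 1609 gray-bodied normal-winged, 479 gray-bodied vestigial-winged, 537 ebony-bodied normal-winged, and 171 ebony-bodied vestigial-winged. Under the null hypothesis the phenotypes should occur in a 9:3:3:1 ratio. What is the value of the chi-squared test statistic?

Expected counts for N = 2796 under a 9:3:3:1 ratio (total parts = 16):
  gray-bodied normal-winged: 2796 × 9/16 = 1572.75
  gray-bodied vestigial-winged: 2796 × 3/16 = 524.25
  ebony-bodied normal-winged: 2796 × 3/16 = 524.25
  ebony-bodied vestigial-winged: 2796 × 1/16 = 174.75
χ² = Σ (O − E)² / E
  gray-bodied normal-winged: (1609 − 1572.75)² / 1572.75 = 0.8355
  gray-bodied vestigial-winged: (479 − 524.25)² / 524.25 = 3.9057
  ebony-bodied normal-winged: (537 − 524.25)² / 524.25 = 0.3101
  ebony-bodied vestigial-winged: (171 − 174.75)² / 174.75 = 0.0805
χ² = 0.8355 + 3.9057 + 0.3101 + 0.0805 = 5.1318 ≈ 5.132

5.132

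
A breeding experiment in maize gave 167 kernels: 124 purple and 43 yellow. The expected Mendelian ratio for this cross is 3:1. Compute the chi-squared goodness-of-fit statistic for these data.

0.050

The 3:1 ratio has 4 parts, so with N = 167 the expected counts are:
  purple: 167 × 3/4 = 125.25
  yellow: 167 × 1/4 = 41.75
χ² = Σ (O − E)² / E
  purple: (124 − 125.25)² / 125.25 = 0.0125
  yellow: (43 − 41.75)² / 41.75 = 0.0374
χ² = 0.0125 + 0.0374 = 0.0499 ≈ 0.050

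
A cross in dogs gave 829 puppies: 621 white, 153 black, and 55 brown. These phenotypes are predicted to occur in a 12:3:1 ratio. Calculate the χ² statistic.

0.235

Total ratio parts = 16. Expected numbers out of 829:
  white: 829 × 12/16 = 621.75
  black: 829 × 3/16 = 155.4375
  brown: 829 × 1/16 = 51.8125
χ² = Σ (O − E)² / E
  white: (621 − 621.75)² / 621.75 = 0.0009
  black: (153 − 155.4375)² / 155.4375 = 0.0382
  brown: (55 − 51.8125)² / 51.8125 = 0.1961
χ² = 0.0009 + 0.0382 + 0.1961 = 0.2352 ≈ 0.235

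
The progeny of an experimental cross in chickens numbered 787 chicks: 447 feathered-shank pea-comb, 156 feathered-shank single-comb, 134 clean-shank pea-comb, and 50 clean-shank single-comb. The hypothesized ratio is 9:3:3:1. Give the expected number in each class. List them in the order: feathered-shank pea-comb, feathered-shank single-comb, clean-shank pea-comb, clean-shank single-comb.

Expected counts for N = 787 under a 9:3:3:1 ratio (total parts = 16):
  feathered-shank pea-comb: 787 × 9/16 = 442.6875
  feathered-shank single-comb: 787 × 3/16 = 147.5625
  clean-shank pea-comb: 787 × 3/16 = 147.5625
  clean-shank single-comb: 787 × 1/16 = 49.1875

442.6875, 147.5625, 147.5625, 49.1875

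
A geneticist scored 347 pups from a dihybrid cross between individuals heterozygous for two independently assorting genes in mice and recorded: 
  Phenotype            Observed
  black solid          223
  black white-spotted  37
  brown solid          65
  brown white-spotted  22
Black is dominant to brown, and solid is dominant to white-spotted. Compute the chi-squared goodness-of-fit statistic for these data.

A dihybrid F₂ with independent assortment and complete dominance at both loci gives a 9:3:3:1 phenotypic ratio.
The 9:3:3:1 ratio has 16 parts, so with N = 347 the expected counts are:
  black solid: 347 × 9/16 = 195.1875
  black white-spotted: 347 × 3/16 = 65.0625
  brown solid: 347 × 3/16 = 65.0625
  brown white-spotted: 347 × 1/16 = 21.6875
χ² = Σ (O − E)² / E
  black solid: (223 − 195.1875)² / 195.1875 = 3.9630
  black white-spotted: (37 − 65.0625)² / 65.0625 = 12.1038
  brown solid: (65 − 65.0625)² / 65.0625 = 0.0001
  brown white-spotted: (22 − 21.6875)² / 21.6875 = 0.0045
χ² = 3.9630 + 12.1038 + 0.0001 + 0.0045 = 16.0714 ≈ 16.071

16.071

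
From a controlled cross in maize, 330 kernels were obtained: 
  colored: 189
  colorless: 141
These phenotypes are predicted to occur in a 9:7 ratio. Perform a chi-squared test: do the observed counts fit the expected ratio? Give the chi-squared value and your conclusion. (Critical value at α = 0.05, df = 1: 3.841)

0.140; consistent

Under the 9:7 hypothesis (Σ ratio = 16, N = 330):
  colored: 330 × 9/16 = 185.625
  colorless: 330 × 7/16 = 144.375
χ² = Σ (O − E)² / E
  colored: (189 − 185.625)² / 185.625 = 0.0614
  colorless: (141 − 144.375)² / 144.375 = 0.0789
χ² = 0.0614 + 0.0789 = 0.1403 ≈ 0.140
Degrees of freedom = 2 − 1 = 1; critical value at α = 0.05 is 3.841.
Since 0.140 < 3.841, we fail to reject the null hypothesis — the data are consistent with the 9:7 ratio.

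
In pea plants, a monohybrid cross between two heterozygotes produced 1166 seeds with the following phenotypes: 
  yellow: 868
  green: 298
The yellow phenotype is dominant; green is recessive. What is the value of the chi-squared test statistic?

0.193

For a monohybrid cross between heterozygotes with complete dominance, the expected phenotypic ratio is 3:1.
Under the 3:1 hypothesis (Σ ratio = 4, N = 1166):
  yellow: 1166 × 3/4 = 874.5
  green: 1166 × 1/4 = 291.5
χ² = Σ (O − E)² / E
  yellow: (868 − 874.5)² / 874.5 = 0.0483
  green: (298 − 291.5)² / 291.5 = 0.1449
χ² = 0.0483 + 0.1449 = 0.1932 ≈ 0.193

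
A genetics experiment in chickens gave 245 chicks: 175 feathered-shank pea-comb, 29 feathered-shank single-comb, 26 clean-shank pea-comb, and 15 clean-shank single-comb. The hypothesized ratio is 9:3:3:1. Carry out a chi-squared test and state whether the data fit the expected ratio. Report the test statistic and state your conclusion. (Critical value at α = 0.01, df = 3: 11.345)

24.939; not consistent

The 9:3:3:1 ratio has 16 parts, so with N = 245 the expected counts are:
  feathered-shank pea-comb: 245 × 9/16 = 137.8125
  feathered-shank single-comb: 245 × 3/16 = 45.9375
  clean-shank pea-comb: 245 × 3/16 = 45.9375
  clean-shank single-comb: 245 × 1/16 = 15.3125
χ² = Σ (O − E)² / E
  feathered-shank pea-comb: (175 − 137.8125)² / 137.8125 = 10.0347
  feathered-shank single-comb: (29 − 45.9375)² / 45.9375 = 6.2450
  clean-shank pea-comb: (26 − 45.9375)² / 45.9375 = 8.6531
  clean-shank single-comb: (15 − 15.3125)² / 15.3125 = 0.0064
χ² = 10.0347 + 6.2450 + 8.6531 + 0.0064 = 24.9392 ≈ 24.939
Degrees of freedom = 4 − 1 = 3; critical value at α = 0.01 is 11.345.
Since 24.939 > 11.345, we reject the null hypothesis — the data do not fit the 9:3:3:1 ratio.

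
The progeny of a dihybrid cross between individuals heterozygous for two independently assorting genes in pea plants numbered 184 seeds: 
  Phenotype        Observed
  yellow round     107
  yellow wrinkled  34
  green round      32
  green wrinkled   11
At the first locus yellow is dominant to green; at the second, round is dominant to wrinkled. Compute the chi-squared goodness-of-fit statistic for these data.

0.329

A dihybrid F₂ with independent assortment and complete dominance at both loci gives a 9:3:3:1 phenotypic ratio.
The 9:3:3:1 ratio has 16 parts, so with N = 184 the expected counts are:
  yellow round: 184 × 9/16 = 103.5
  yellow wrinkled: 184 × 3/16 = 34.5
  green round: 184 × 3/16 = 34.5
  green wrinkled: 184 × 1/16 = 11.5
χ² = Σ (O − E)² / E
  yellow round: (107 − 103.5)² / 103.5 = 0.1184
  yellow wrinkled: (34 − 34.5)² / 34.5 = 0.0072
  green round: (32 − 34.5)² / 34.5 = 0.1812
  green wrinkled: (11 − 11.5)² / 11.5 = 0.0217
χ² = 0.1184 + 0.0072 + 0.1812 + 0.0217 = 0.3285 ≈ 0.329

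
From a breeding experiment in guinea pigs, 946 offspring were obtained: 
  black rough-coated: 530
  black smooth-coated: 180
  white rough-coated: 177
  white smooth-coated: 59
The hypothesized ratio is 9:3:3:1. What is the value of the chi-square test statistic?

0.048

Total ratio parts = 16. Expected numbers out of 946:
  black rough-coated: 946 × 9/16 = 532.125
  black smooth-coated: 946 × 3/16 = 177.375
  white rough-coated: 946 × 3/16 = 177.375
  white smooth-coated: 946 × 1/16 = 59.125
χ² = Σ (O − E)² / E
  black rough-coated: (530 − 532.125)² / 532.125 = 0.0085
  black smooth-coated: (180 − 177.375)² / 177.375 = 0.0388
  white rough-coated: (177 − 177.375)² / 177.375 = 0.0008
  white smooth-coated: (59 − 59.125)² / 59.125 = 0.0003
χ² = 0.0085 + 0.0388 + 0.0008 + 0.0003 = 0.0484 ≈ 0.048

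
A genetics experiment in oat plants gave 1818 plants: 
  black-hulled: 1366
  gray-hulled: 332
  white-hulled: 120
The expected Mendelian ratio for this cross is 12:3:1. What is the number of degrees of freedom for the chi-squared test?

A goodness-of-fit test with 3 phenotype classes has df = 3 − 1 = 2.

2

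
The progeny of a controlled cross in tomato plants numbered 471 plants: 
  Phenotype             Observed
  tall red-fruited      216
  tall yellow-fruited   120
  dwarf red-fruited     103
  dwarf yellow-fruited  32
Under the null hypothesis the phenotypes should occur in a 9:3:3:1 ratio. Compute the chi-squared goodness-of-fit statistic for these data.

23.075

The 9:3:3:1 ratio has 16 parts, so with N = 471 the expected counts are:
  tall red-fruited: 471 × 9/16 = 264.9375
  tall yellow-fruited: 471 × 3/16 = 88.3125
  dwarf red-fruited: 471 × 3/16 = 88.3125
  dwarf yellow-fruited: 471 × 1/16 = 29.4375
χ² = Σ (O − E)² / E
  tall red-fruited: (216 − 264.9375)² / 264.9375 = 9.0394
  tall yellow-fruited: (120 − 88.3125)² / 88.3125 = 11.3698
  dwarf red-fruited: (103 − 88.3125)² / 88.3125 = 2.4427
  dwarf yellow-fruited: (32 − 29.4375)² / 29.4375 = 0.2231
χ² = 9.0394 + 11.3698 + 2.4427 + 0.2231 = 23.075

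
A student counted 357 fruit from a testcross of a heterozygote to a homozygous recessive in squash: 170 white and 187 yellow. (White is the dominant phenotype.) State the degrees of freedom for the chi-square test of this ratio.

1

A testcross of a heterozygote (Aa × aa) gives a 1:1 phenotypic ratio.
A goodness-of-fit test with 2 phenotype classes has df = 2 − 1 = 1.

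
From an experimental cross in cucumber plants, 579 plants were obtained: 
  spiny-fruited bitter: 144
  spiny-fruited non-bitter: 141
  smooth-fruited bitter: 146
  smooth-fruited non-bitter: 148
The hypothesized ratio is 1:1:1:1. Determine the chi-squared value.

The 1:1:1:1 ratio has 4 parts, so with N = 579 the expected counts are:
  spiny-fruited bitter: 579 × 1/4 = 144.75
  spiny-fruited non-bitter: 579 × 1/4 = 144.75
  smooth-fruited bitter: 579 × 1/4 = 144.75
  smooth-fruited non-bitter: 579 × 1/4 = 144.75
χ² = Σ (O − E)² / E
  spiny-fruited bitter: (144 − 144.75)² / 144.75 = 0.0039
  spiny-fruited non-bitter: (141 − 144.75)² / 144.75 = 0.0972
  smooth-fruited bitter: (146 − 144.75)² / 144.75 = 0.0108
  smooth-fruited non-bitter: (148 − 144.75)² / 144.75 = 0.0730
χ² = 0.0039 + 0.0972 + 0.0108 + 0.0730 = 0.1849 ≈ 0.185

0.185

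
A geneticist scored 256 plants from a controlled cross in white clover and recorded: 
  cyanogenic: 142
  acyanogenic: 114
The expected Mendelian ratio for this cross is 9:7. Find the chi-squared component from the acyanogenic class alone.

0.036

Expected counts for N = 256 under a 9:7 ratio (total parts = 16):
  cyanogenic: 256 × 9/16 = 144
  acyanogenic: 256 × 7/16 = 112
Contribution of acyanogenic: (114 − 112)² / 112 = 0.0357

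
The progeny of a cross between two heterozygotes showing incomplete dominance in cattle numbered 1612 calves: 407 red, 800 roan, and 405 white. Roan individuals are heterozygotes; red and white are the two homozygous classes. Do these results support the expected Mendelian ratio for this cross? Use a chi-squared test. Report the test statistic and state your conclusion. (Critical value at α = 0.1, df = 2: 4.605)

With incomplete dominance, a heterozygote × heterozygote cross gives a 1:2:1 phenotypic ratio.
Expected counts for N = 1612 under a 1:2:1 ratio (total parts = 4):
  red: 1612 × 1/4 = 403
  roan: 1612 × 2/4 = 806
  white: 1612 × 1/4 = 403
χ² = Σ (O − E)² / E
  red: (407 − 403)² / 403 = 0.0397
  roan: (800 − 806)² / 806 = 0.0447
  white: (405 − 403)² / 403 = 0.0099
χ² = 0.0397 + 0.0447 + 0.0099 = 0.0943 ≈ 0.094
Degrees of freedom = 3 − 1 = 2; critical value at α = 0.1 is 4.605.
Since 0.094 < 4.605, we fail to reject the null hypothesis — the data are consistent with the 1:2:1 ratio.

0.094; consistent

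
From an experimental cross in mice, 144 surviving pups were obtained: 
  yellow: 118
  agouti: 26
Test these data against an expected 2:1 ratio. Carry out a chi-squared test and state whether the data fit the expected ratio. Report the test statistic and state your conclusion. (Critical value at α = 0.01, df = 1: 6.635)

The 2:1 ratio has 3 parts, so with N = 144 the expected counts are:
  yellow: 144 × 2/3 = 96
  agouti: 144 × 1/3 = 48
χ² = Σ (O − E)² / E
  yellow: (118 − 96)² / 96 = 5.0417
  agouti: (26 − 48)² / 48 = 10.0833
χ² = 5.0417 + 10.0833 = 15.125
Degrees of freedom = 2 − 1 = 1; critical value at α = 0.01 is 6.635.
Since 15.125 > 6.635, we reject the null hypothesis — the data do not fit the 2:1 ratio.

15.125; not consistent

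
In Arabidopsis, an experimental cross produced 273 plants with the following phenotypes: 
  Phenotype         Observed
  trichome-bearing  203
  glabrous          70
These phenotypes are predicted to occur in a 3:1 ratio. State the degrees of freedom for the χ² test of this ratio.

A goodness-of-fit test with 2 phenotype classes has df = 2 − 1 = 1.

1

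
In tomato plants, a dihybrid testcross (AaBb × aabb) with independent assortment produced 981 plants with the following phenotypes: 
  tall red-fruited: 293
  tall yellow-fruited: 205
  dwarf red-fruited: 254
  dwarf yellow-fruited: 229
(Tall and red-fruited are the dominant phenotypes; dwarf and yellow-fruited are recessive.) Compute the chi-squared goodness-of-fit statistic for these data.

A dihybrid testcross with independent assortment gives a 1:1:1:1 ratio.
Expected counts for N = 981 under a 1:1:1:1 ratio (total parts = 4):
  tall red-fruited: 981 × 1/4 = 245.25
  tall yellow-fruited: 981 × 1/4 = 245.25
  dwarf red-fruited: 981 × 1/4 = 245.25
  dwarf yellow-fruited: 981 × 1/4 = 245.25
χ² = Σ (O − E)² / E
  tall red-fruited: (293 − 245.25)² / 245.25 = 9.2969
  tall yellow-fruited: (205 − 245.25)² / 245.25 = 6.6058
  dwarf red-fruited: (254 − 245.25)² / 245.25 = 0.3122
  dwarf yellow-fruited: (229 − 245.25)² / 245.25 = 1.0767
χ² = 9.2969 + 6.6058 + 0.3122 + 1.0767 = 17.2916 ≈ 17.292

17.292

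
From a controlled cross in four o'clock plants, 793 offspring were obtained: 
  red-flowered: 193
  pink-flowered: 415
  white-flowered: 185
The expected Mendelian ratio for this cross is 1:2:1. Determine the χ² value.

Total ratio parts = 4. Expected numbers out of 793:
  red-flowered: 793 × 1/4 = 198.25
  pink-flowered: 793 × 2/4 = 396.5
  white-flowered: 793 × 1/4 = 198.25
χ² = Σ (O − E)² / E
  red-flowered: (193 − 198.25)² / 198.25 = 0.1390
  pink-flowered: (415 − 396.5)² / 396.5 = 0.8632
  white-flowered: (185 − 198.25)² / 198.25 = 0.8856
χ² = 0.1390 + 0.8632 + 0.8856 = 1.8878 ≈ 1.888

1.888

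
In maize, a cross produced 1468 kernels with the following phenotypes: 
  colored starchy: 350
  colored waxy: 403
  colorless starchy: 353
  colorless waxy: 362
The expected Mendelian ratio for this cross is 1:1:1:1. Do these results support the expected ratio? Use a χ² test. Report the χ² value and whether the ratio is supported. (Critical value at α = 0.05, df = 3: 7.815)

Under the 1:1:1:1 hypothesis (Σ ratio = 4, N = 1468):
  colored starchy: 1468 × 1/4 = 367
  colored waxy: 1468 × 1/4 = 367
  colorless starchy: 1468 × 1/4 = 367
  colorless waxy: 1468 × 1/4 = 367
χ² = Σ (O − E)² / E
  colored starchy: (350 − 367)² / 367 = 0.7875
  colored waxy: (403 − 367)² / 367 = 3.5313
  colorless starchy: (353 − 367)² / 367 = 0.5341
  colorless waxy: (362 − 367)² / 367 = 0.0681
χ² = 0.7875 + 3.5313 + 0.5341 + 0.0681 = 4.921
Degrees of freedom = 4 − 1 = 3; critical value at α = 0.05 is 7.815.
Since 4.921 < 7.815, we fail to reject the null hypothesis — the data are consistent with the 1:1:1:1 ratio.

4.921; consistent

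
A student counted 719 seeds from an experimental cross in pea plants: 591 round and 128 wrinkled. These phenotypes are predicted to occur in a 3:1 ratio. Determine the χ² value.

19.865

Total ratio parts = 4. Expected numbers out of 719:
  round: 719 × 3/4 = 539.25
  wrinkled: 719 × 1/4 = 179.75
χ² = Σ (O − E)² / E
  round: (591 − 539.25)² / 539.25 = 4.9663
  wrinkled: (128 − 179.75)² / 179.75 = 14.8988
χ² = 4.9663 + 14.8988 = 19.8651 ≈ 19.865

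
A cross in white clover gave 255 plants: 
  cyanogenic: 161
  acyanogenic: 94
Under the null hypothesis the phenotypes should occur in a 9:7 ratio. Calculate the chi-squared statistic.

Total ratio parts = 16. Expected numbers out of 255:
  cyanogenic: 255 × 9/16 = 143.4375
  acyanogenic: 255 × 7/16 = 111.5625
χ² = Σ (O − E)² / E
  cyanogenic: (161 − 143.4375)² / 143.4375 = 2.1504
  acyanogenic: (94 − 111.5625)² / 111.5625 = 2.7647
χ² = 2.1504 + 2.7647 = 4.9151 ≈ 4.915

4.915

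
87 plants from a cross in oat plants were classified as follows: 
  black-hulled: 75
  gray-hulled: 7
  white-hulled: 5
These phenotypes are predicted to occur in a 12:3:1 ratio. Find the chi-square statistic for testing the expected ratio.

Total ratio parts = 16. Expected numbers out of 87:
  black-hulled: 87 × 12/16 = 65.25
  gray-hulled: 87 × 3/16 = 16.3125
  white-hulled: 87 × 1/16 = 5.4375
χ² = Σ (O − E)² / E
  black-hulled: (75 − 65.25)² / 65.25 = 1.4569
  gray-hulled: (7 − 16.3125)² / 16.3125 = 5.3163
  white-hulled: (5 − 5.4375)² / 5.4375 = 0.0352
χ² = 1.4569 + 5.3163 + 0.0352 = 6.8084 ≈ 6.808

6.808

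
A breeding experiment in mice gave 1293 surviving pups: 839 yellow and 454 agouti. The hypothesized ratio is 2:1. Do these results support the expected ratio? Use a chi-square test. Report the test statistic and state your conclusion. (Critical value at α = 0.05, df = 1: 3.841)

Expected counts for N = 1293 under a 2:1 ratio (total parts = 3):
  yellow: 1293 × 2/3 = 862
  agouti: 1293 × 1/3 = 431
χ² = Σ (O − E)² / E
  yellow: (839 − 862)² / 862 = 0.6137
  agouti: (454 − 431)² / 431 = 1.2274
χ² = 0.6137 + 1.2274 = 1.8411 ≈ 1.841
Degrees of freedom = 2 − 1 = 1; critical value at α = 0.05 is 3.841.
Since 1.841 < 3.841, we fail to reject the null hypothesis — the data are consistent with the 2:1 ratio.

1.841; consistent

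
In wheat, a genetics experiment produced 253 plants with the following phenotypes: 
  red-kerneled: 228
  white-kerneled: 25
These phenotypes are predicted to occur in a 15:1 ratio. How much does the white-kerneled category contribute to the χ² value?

Total ratio parts = 16. Expected numbers out of 253:
  red-kerneled: 253 × 15/16 = 237.1875
  white-kerneled: 253 × 1/16 = 15.8125
Contribution of white-kerneled: (25 − 15.8125)² / 15.8125 = 5.3382

5.338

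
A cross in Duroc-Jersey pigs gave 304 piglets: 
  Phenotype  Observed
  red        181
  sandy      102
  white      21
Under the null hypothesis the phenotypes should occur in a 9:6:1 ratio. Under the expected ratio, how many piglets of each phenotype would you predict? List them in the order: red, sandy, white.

171, 114, 19

Total ratio parts = 16. Expected numbers out of 304:
  red: 304 × 9/16 = 171
  sandy: 304 × 6/16 = 114
  white: 304 × 1/16 = 19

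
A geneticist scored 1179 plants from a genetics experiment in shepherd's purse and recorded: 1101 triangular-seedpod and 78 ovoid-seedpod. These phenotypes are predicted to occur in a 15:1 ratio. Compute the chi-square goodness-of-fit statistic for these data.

The 15:1 ratio has 16 parts, so with N = 1179 the expected counts are:
  triangular-seedpod: 1179 × 15/16 = 1105.3125
  ovoid-seedpod: 1179 × 1/16 = 73.6875
χ² = Σ (O − E)² / E
  triangular-seedpod: (1101 − 1105.3125)² / 1105.3125 = 0.0168
  ovoid-seedpod: (78 − 73.6875)² / 73.6875 = 0.2524
χ² = 0.0168 + 0.2524 = 0.2692 ≈ 0.269

0.269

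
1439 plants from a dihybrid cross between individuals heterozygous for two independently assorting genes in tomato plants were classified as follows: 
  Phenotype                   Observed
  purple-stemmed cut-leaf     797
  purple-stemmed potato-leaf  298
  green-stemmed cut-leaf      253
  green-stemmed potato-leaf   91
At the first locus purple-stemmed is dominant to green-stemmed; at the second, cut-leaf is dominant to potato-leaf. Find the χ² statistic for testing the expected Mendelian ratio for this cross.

4.196

A dihybrid F₂ with independent assortment and complete dominance at both loci gives a 9:3:3:1 phenotypic ratio.
Under the 9:3:3:1 hypothesis (Σ ratio = 16, N = 1439):
  purple-stemmed cut-leaf: 1439 × 9/16 = 809.4375
  purple-stemmed potato-leaf: 1439 × 3/16 = 269.8125
  green-stemmed cut-leaf: 1439 × 3/16 = 269.8125
  green-stemmed potato-leaf: 1439 × 1/16 = 89.9375
χ² = Σ (O − E)² / E
  purple-stemmed cut-leaf: (797 − 809.4375)² / 809.4375 = 0.1911
  purple-stemmed potato-leaf: (298 − 269.8125)² / 269.8125 = 2.9448
  green-stemmed cut-leaf: (253 − 269.8125)² / 269.8125 = 1.0476
  green-stemmed potato-leaf: (91 − 89.9375)² / 89.9375 = 0.0126
χ² = 0.1911 + 2.9448 + 1.0476 + 0.0126 = 4.1961 ≈ 4.196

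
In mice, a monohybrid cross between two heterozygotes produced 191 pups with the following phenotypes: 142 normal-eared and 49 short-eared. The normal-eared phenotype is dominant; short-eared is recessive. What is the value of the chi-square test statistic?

0.044

For a monohybrid cross between heterozygotes with complete dominance, the expected phenotypic ratio is 3:1.
Under the 3:1 hypothesis (Σ ratio = 4, N = 191):
  normal-eared: 191 × 3/4 = 143.25
  short-eared: 191 × 1/4 = 47.75
χ² = Σ (O − E)² / E
  normal-eared: (142 − 143.25)² / 143.25 = 0.0109
  short-eared: (49 − 47.75)² / 47.75 = 0.0327
χ² = 0.0109 + 0.0327 = 0.0436 ≈ 0.044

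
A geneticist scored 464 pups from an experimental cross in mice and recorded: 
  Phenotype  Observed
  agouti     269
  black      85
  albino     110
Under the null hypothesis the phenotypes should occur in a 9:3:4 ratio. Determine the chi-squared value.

0.602

Expected counts for N = 464 under a 9:3:4 ratio (total parts = 16):
  agouti: 464 × 9/16 = 261
  black: 464 × 3/16 = 87
  albino: 464 × 4/16 = 116
χ² = Σ (O − E)² / E
  agouti: (269 − 261)² / 261 = 0.2452
  black: (85 − 87)² / 87 = 0.0460
  albino: (110 − 116)² / 116 = 0.3103
χ² = 0.2452 + 0.0460 + 0.3103 = 0.6015 ≈ 0.602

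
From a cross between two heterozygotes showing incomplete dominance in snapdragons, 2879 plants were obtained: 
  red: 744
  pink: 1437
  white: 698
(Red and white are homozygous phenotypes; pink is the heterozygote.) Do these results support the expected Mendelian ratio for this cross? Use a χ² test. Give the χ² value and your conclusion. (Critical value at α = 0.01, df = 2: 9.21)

1.479; consistent

With incomplete dominance, a heterozygote × heterozygote cross gives a 1:2:1 phenotypic ratio.
Expected counts for N = 2879 under a 1:2:1 ratio (total parts = 4):
  red: 2879 × 1/4 = 719.75
  pink: 2879 × 2/4 = 1439.5
  white: 2879 × 1/4 = 719.75
χ² = Σ (O − E)² / E
  red: (744 − 719.75)² / 719.75 = 0.8170
  pink: (1437 − 1439.5)² / 1439.5 = 0.0043
  white: (698 − 719.75)² / 719.75 = 0.6573
χ² = 0.8170 + 0.0043 + 0.6573 = 1.4786 ≈ 1.479
Degrees of freedom = 3 − 1 = 2; critical value at α = 0.01 is 9.21.
Since 1.479 < 9.21, we fail to reject the null hypothesis — the data are consistent with the 1:2:1 ratio.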